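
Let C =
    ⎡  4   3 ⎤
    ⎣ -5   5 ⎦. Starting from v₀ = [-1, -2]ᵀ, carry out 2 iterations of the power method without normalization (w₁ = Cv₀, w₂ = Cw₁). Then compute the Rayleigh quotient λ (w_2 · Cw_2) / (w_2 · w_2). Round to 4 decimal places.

w1 = Cv₀ = (4·(-1) + 3·(-2); (-5)·(-1) + 5·(-2)) = (-10, -5)
w2 = Cw1 = (4·(-10) + 3·(-5); (-5)·(-10) + 5·(-5)) = (-55, 25)
Cw2 = (-145, 400)
w2·Cw2 = (-55)·(-145) + 25·400 = 17975; w2·w2 = (-55)·(-55) + 25·25 = 3650
λ ≈ 17975/3650 = 4.9247

4.9247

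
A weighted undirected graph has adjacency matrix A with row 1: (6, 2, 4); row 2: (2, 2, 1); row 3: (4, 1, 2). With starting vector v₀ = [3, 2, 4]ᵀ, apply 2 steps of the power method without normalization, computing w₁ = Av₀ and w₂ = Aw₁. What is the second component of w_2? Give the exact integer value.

w1 = Av₀ = (6·3 + 2·2 + 4·4; 2·3 + 2·2 + 1·4; 4·3 + 1·2 + 2·4) = (38, 14, 22)
w2 = Aw1 = (6·38 + 2·14 + 4·22; 2·38 + 2·14 + 1·22; 4·38 + 1·14 + 2·22) = (344, 126, 210)
The requested component of w2 is 126.

126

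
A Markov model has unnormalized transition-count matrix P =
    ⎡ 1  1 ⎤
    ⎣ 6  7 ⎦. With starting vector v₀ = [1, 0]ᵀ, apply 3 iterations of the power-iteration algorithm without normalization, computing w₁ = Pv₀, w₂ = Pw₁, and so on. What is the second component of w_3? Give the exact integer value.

w1 = Pv₀ = (1·1 + 1·0; 6·1 + 7·0) = (1, 6)
w2 = Pw1 = (1·1 + 1·6; 6·1 + 7·6) = (7, 48)
w3 = Pw2 = (55, 378)
The requested component of w3 is 378.

378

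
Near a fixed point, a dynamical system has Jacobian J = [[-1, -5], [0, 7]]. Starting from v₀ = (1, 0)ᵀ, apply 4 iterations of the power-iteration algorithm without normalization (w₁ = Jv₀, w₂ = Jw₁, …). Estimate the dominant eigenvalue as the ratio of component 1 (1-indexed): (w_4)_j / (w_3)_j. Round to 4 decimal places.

w1 = Jv₀ = ((-1)·1 + (-5)·0; 0·1 + 7·0) = (-1, 0)
w2 = Jw1 = ((-1)·(-1) + (-5)·0; 0·(-1) + 7·0) = (1, 0)
w3 = Jw2 = (-1, 0)
w4 = Jw3 = (1, 0)
Ratio at component: 1 / -1 = -1.0000

λ ≈ -1.0000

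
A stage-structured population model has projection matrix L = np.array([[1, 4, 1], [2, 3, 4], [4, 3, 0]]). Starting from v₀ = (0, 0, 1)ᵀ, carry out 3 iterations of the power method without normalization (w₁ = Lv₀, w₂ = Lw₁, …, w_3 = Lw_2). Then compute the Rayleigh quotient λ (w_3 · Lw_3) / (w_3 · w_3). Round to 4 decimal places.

w1 = Lv₀ = (1·0 + 4·0 + 1·1; 2·0 + 3·0 + 4·1; 4·0 + 3·0 + 0·1) = (1, 4, 0)
w2 = Lw1 = (1·1 + 4·4 + 1·0; 2·1 + 3·4 + 4·0; 4·1 + 3·4 + 0·0) = (17, 14, 16)
w3 = Lw2 = (89, 140, 110)
Lw3 = (759, 1038, 776)
w3·Lw3 = 89·759 + 140·1038 + 110·776 = 298231; w3·w3 = 89·89 + 140·140 + 110·110 = 39621
λ ≈ 298231/39621 = 7.5271

7.5271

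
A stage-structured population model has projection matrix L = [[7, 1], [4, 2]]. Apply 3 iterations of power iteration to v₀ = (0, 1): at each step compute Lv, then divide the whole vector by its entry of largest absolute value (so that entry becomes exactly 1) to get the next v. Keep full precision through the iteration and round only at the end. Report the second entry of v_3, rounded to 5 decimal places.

0.73239

Lv0 = (1.000000, 2.000000); divide by 2.000000 → v1 = (0.500000, 1.000000)
Lv1 = (4.500000, 4.000000); divide by 4.500000 → v2 = (1.000000, 0.888889)
Lv2 = (7.888889, 5.777778); divide by 7.888889 → v3 = (1.000000, 0.732394)
Requested entry of v3: 52/71 = 0.73239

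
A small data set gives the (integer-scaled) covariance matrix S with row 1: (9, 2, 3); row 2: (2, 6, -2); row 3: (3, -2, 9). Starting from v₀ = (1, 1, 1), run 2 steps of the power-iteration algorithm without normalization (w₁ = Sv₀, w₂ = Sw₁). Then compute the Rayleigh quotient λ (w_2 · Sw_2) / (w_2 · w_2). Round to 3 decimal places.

w1 = Sv₀ = (9·1 + 2·1 + 3·1; 2·1 + 6·1 + (-2)·1; 3·1 + (-2)·1 + 9·1) = (14, 6, 10)
w2 = Sw1 = (9·14 + 2·6 + 3·10; 2·14 + 6·6 + (-2)·10; 3·14 + (-2)·6 + 9·10) = (168, 44, 120)
Sw2 = (1960, 360, 1496)
w2·Sw2 = 168·1960 + 44·360 + 120·1496 = 524640; w2·w2 = 168·168 + 44·44 + 120·120 = 44560
λ ≈ 524640/44560 = 11.774

11.774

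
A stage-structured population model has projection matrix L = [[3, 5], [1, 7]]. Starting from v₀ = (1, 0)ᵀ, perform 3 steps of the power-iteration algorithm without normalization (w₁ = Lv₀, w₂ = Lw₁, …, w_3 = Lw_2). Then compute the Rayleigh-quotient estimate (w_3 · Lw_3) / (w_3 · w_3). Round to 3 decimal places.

7.806

w1 = Lv₀ = (3, 1)
w2 = Lw1 = (14, 10)
w3 = Lw2 = (92, 84)
Lw3 = (696, 680)
w3·Lw3 = 92·696 + 84·680 = 121152; w3·w3 = 92·92 + 84·84 = 15520
λ ≈ 121152/15520 = 7.806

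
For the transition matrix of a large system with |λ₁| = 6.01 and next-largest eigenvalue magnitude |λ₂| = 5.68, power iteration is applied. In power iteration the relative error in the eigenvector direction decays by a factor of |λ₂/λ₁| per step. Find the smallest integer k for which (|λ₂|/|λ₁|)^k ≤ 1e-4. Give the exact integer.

164

|λ₂/λ₁| = 5.68/6.01 = 0.94509
Need k ≥ ln(1e-4) / ln(0.94509) = -9.2103 / -0.0565 ≈ 163.091
Smallest integer k satisfying the bound: 164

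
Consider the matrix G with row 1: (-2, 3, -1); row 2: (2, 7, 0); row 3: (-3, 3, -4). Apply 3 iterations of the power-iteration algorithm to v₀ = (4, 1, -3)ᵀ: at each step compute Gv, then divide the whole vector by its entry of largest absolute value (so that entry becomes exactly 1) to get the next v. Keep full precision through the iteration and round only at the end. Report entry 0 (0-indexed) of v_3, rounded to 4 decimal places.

Gv0 = (-2.00000, 15.00000, 3.00000); divide by 15.00000 → v1 = (-0.13333, 1.00000, 0.20000)
Gv1 = (3.06667, 6.73333, 2.60000); divide by 6.73333 → v2 = (0.45545, 1.00000, 0.38614)
Gv2 = (1.70297, 7.91089, 0.08911); divide by 7.91089 → v3 = (0.21527, 1.00000, 0.01126)
Requested entry of v3: 172/799 = 0.2153

0.2153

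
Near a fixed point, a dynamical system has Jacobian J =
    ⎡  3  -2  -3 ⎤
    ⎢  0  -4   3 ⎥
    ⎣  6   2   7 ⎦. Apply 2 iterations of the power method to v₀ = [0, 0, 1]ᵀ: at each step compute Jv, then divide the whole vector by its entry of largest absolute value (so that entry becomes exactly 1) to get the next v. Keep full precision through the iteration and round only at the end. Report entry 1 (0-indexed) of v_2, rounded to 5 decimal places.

0.24324

Jv0 = (-3.000000, 3.000000, 7.000000); divide by 7.000000 → v1 = (-0.428571, 0.428571, 1.000000)
Jv1 = (-5.142857, 1.285714, 5.285714); divide by 5.285714 → v2 = (-0.972973, 0.243243, 1.000000)
Requested entry of v2: 9/37 = 0.24324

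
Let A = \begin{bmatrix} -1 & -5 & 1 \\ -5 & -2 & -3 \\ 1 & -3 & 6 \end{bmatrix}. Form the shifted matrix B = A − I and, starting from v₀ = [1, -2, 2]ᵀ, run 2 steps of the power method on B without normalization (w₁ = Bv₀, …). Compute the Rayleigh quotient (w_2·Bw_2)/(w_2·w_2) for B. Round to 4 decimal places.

B = A − I has rows (-2, -5, 1); (-5, -3, -3); (1, -3, 5)
w1 = Bv₀ = ((-2)·1 + (-5)·(-2) + 1·2; (-5)·1 + (-3)·(-2) + (-3)·2; 1·1 + (-3)·(-2) + 5·2) = (10, -5, 17)
w2 = Bw1 = ((-2)·10 + (-5)·(-5) + 1·17; (-5)·10 + (-3)·(-5) + (-3)·17; 1·10 + (-3)·(-5) + 5·17) = (22, -86, 110)
Bw2 = (496, -182, 830)
w2·Bw2 = 117864; w2·w2 = 19980; μ ≈ 117864/19980 = 5.8991

μ ≈ 5.8991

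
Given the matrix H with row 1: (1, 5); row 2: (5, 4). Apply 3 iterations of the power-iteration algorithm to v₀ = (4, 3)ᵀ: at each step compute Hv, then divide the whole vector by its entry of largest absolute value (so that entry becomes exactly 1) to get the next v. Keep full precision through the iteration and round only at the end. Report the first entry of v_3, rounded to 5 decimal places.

0.72412

Hv0 = (19.000000, 32.000000); divide by 32.000000 → v1 = (0.593750, 1.000000)
Hv1 = (5.593750, 6.968750); divide by 6.968750 → v2 = (0.802691, 1.000000)
Hv2 = (5.802691, 8.013453); divide by 8.013453 → v3 = (0.724119, 1.000000)
Requested entry of v3: 1294/1787 = 0.72412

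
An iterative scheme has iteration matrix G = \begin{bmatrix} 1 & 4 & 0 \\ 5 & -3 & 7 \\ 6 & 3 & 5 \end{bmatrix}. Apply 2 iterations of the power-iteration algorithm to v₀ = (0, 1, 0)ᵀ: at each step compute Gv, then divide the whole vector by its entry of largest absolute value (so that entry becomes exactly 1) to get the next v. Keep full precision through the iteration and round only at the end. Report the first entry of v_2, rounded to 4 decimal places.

Gv0 = (4.00000, -3.00000, 3.00000); divide by 4.00000 → v1 = (1.00000, -0.75000, 0.75000)
Gv1 = (-2.00000, 12.50000, 7.50000); divide by 12.50000 → v2 = (-0.16000, 1.00000, 0.60000)
Requested entry of v2: -8/50 = -0.1600

-0.1600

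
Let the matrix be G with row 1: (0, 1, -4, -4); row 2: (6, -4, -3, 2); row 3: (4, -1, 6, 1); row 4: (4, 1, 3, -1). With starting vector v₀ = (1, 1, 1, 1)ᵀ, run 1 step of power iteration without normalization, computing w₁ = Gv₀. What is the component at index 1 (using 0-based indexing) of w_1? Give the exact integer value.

1

w1 = Gv₀ = (0·1 + 1·1 + (-4)·1 + (-4)·1; 6·1 + (-4)·1 + (-3)·1 + 2·1; 4·1 + (-1)·1 + 6·1 + 1·1; 4·1 + 1·1 + 3·1 + (-1)·1) = (-7, 1, 10, 7)
The requested component of w1 is 1.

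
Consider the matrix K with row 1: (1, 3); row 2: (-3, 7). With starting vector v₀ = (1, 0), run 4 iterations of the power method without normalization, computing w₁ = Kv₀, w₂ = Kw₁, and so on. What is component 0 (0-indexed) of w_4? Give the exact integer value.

w1 = Kv₀ = (1, -3)
w2 = Kw1 = (-8, -24)
w3 = Kw2 = (-80, -144)
w4 = Kw3 = (-512, -768)
The requested component of w4 is -512.

-512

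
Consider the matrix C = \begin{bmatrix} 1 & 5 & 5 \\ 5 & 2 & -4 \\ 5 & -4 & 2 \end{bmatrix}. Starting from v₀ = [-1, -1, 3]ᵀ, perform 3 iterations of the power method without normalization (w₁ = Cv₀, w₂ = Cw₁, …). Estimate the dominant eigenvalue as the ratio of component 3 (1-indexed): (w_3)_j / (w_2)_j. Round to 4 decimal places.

w1 = Cv₀ = (1·(-1) + 5·(-1) + 5·3; 5·(-1) + 2·(-1) + (-4)·3; 5·(-1) + (-4)·(-1) + 2·3) = (9, -19, 5)
w2 = Cw1 = (1·9 + 5·(-19) + 5·5; 5·9 + 2·(-19) + (-4)·5; 5·9 + (-4)·(-19) + 2·5) = (-61, -13, 131)
w3 = Cw2 = (529, -855, 9)
Ratio at component: 9 / 131 = 0.0687

λ ≈ 0.0687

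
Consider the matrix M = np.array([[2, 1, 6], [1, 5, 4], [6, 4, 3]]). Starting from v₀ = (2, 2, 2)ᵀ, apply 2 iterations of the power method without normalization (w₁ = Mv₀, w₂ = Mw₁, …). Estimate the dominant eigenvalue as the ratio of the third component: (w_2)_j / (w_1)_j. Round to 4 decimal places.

w1 = Mv₀ = (2·2 + 1·2 + 6·2; 1·2 + 5·2 + 4·2; 6·2 + 4·2 + 3·2) = (18, 20, 26)
w2 = Mw1 = (2·18 + 1·20 + 6·26; 1·18 + 5·20 + 4·26; 6·18 + 4·20 + 3·26) = (212, 222, 266)
Ratio at component: 266 / 26 = 10.2308

λ ≈ 10.2308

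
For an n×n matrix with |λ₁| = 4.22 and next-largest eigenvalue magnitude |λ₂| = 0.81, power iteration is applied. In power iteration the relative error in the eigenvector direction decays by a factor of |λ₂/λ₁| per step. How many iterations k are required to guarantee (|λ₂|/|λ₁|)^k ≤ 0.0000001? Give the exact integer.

|λ₂/λ₁| = 0.81/4.22 = 0.19194
Need k ≥ ln(0.0000001) / ln(0.19194) = -16.1181 / -1.6506 ≈ 9.765
Smallest integer k satisfying the bound: 10

10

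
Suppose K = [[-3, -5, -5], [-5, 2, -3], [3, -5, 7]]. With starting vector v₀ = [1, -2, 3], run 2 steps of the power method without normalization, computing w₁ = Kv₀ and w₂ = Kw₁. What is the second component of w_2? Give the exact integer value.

w1 = Kv₀ = ((-3)·1 + (-5)·(-2) + (-5)·3; (-5)·1 + 2·(-2) + (-3)·3; 3·1 + (-5)·(-2) + 7·3) = (-8, -18, 34)
w2 = Kw1 = ((-3)·(-8) + (-5)·(-18) + (-5)·34; (-5)·(-8) + 2·(-18) + (-3)·34; 3·(-8) + (-5)·(-18) + 7·34) = (-56, -98, 304)
The requested component of w2 is -98.

-98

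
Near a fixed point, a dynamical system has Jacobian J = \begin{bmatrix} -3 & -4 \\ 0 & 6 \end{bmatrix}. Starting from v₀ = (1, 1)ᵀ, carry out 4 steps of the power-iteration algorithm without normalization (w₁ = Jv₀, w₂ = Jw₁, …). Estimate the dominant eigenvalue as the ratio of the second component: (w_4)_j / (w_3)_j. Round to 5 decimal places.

w1 = Jv₀ = ((-3)·1 + (-4)·1; 0·1 + 6·1) = (-7, 6)
w2 = Jw1 = ((-3)·(-7) + (-4)·6; 0·(-7) + 6·6) = (-3, 36)
w3 = Jw2 = (-135, 216)
w4 = Jw3 = (-459, 1296)
Ratio at component: 1296 / 216 = 6.00000

6.00000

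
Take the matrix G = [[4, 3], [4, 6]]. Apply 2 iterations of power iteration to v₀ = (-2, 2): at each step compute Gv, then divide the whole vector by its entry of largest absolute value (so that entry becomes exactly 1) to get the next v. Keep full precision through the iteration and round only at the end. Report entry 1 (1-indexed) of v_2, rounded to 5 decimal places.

Gv0 = (-2.000000, 4.000000); divide by 4.000000 → v1 = (-0.500000, 1.000000)
Gv1 = (1.000000, 4.000000); divide by 4.000000 → v2 = (0.250000, 1.000000)
Requested entry of v2: 4/16 = 0.25000

0.25000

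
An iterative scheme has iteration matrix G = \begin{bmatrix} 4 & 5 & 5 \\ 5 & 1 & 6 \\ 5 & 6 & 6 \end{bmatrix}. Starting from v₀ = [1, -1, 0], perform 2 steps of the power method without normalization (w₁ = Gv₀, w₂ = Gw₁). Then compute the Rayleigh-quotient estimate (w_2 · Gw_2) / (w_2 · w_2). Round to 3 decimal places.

3.289

w1 = Gv₀ = (4·1 + 5·(-1) + 5·0; 5·1 + 1·(-1) + 6·0; 5·1 + 6·(-1) + 6·0) = (-1, 4, -1)
w2 = Gw1 = (4·(-1) + 5·4 + 5·(-1); 5·(-1) + 1·4 + 6·(-1); 5·(-1) + 6·4 + 6·(-1)) = (11, -7, 13)
Gw2 = (74, 126, 91)
w2·Gw2 = 11·74 + (-7)·126 + 13·91 = 1115; w2·w2 = 11·11 + (-7)·(-7) + 13·13 = 339
λ ≈ 1115/339 = 3.289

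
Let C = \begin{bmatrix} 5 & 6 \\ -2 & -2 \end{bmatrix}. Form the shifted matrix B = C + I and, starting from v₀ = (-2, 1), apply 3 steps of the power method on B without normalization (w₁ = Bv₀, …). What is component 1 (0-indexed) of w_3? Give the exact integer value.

27

B = C + I has rows (6, 6); (-2, -1)
w1 = Bv₀ = (-6, 3)
w2 = Bw1 = (-18, 9)
w3 = Bw2 = (-54, 27)
Requested component of w3: 27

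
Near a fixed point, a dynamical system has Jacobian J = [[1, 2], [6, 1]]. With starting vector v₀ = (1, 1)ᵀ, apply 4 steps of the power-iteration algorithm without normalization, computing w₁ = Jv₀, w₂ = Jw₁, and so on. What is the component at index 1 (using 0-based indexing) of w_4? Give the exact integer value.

529

w1 = Jv₀ = (1·1 + 2·1; 6·1 + 1·1) = (3, 7)
w2 = Jw1 = (1·3 + 2·7; 6·3 + 1·7) = (17, 25)
w3 = Jw2 = (67, 127)
w4 = Jw3 = (321, 529)
The requested component of w4 is 529.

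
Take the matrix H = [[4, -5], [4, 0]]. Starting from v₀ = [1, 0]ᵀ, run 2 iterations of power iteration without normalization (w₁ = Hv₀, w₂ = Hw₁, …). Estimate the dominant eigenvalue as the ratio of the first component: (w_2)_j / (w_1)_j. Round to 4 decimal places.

w1 = Hv₀ = (4, 4)
w2 = Hw1 = (-4, 16)
Ratio at component: -4 / 4 = -1.0000

-1.0000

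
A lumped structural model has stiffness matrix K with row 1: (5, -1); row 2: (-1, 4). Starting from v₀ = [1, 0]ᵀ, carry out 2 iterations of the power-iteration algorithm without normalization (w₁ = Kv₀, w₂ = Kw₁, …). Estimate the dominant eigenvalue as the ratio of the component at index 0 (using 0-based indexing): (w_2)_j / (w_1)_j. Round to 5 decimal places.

w1 = Kv₀ = (5, -1)
w2 = Kw1 = (26, -9)
Ratio at component: 26 / 5 = 5.20000

λ ≈ 5.20000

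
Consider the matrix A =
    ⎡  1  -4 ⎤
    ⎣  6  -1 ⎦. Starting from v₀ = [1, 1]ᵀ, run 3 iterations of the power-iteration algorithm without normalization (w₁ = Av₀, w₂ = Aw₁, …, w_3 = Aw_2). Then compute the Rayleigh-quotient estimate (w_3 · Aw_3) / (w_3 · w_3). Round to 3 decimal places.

λ ≈ -1.353

w1 = Av₀ = (1·1 + (-4)·1; 6·1 + (-1)·1) = (-3, 5)
w2 = Aw1 = (1·(-3) + (-4)·5; 6·(-3) + (-1)·5) = (-23, -23)
w3 = Aw2 = (69, -115)
Aw3 = (529, 529)
w3·Aw3 = 69·529 + (-115)·529 = -24334; w3·w3 = 69·69 + (-115)·(-115) = 17986
λ ≈ -24334/17986 = -1.353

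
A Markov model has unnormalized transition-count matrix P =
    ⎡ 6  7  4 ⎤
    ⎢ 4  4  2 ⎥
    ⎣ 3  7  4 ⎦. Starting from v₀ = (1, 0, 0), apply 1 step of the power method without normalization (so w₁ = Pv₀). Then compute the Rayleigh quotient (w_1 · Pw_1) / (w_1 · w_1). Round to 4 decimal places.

13.3443

w1 = Pv₀ = (6·1 + 7·0 + 4·0; 4·1 + 4·0 + 2·0; 3·1 + 7·0 + 4·0) = (6, 4, 3)
Pw1 = (76, 46, 58)
w1·Pw1 = 6·76 + 4·46 + 3·58 = 814; w1·w1 = 6·6 + 4·4 + 3·3 = 61
λ ≈ 814/61 = 13.3443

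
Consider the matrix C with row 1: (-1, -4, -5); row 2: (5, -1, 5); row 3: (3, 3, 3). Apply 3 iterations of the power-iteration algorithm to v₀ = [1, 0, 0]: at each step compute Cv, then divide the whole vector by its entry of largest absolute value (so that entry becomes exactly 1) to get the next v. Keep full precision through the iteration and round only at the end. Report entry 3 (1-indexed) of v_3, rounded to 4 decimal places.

Cv0 = (-1.00000, 5.00000, 3.00000); divide by 5.00000 → v1 = (-0.20000, 1.00000, 0.60000)
Cv1 = (-6.80000, 1.00000, 4.20000); divide by -6.80000 → v2 = (1.00000, -0.14706, -0.61765)
Cv2 = (2.67647, 2.05882, 0.70588); divide by 2.67647 → v3 = (1.00000, 0.76923, 0.26374)
Requested entry of v3: -24/-91 = 0.2637

0.2637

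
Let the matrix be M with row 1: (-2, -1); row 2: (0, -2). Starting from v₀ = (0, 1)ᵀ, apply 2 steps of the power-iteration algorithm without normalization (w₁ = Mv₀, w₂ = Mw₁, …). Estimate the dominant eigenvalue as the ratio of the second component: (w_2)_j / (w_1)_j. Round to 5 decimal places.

-2.00000

w1 = Mv₀ = (-1, -2)
w2 = Mw1 = (4, 4)
Ratio at component: 4 / -2 = -2.00000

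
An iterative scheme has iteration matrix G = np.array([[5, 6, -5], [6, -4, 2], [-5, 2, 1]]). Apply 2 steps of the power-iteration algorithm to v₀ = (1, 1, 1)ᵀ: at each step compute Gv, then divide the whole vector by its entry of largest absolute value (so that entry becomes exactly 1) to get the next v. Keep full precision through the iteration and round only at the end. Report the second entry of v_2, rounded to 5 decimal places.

Gv0 = (6.000000, 4.000000, -2.000000); divide by 6.000000 → v1 = (1.000000, 0.666667, -0.333333)
Gv1 = (10.666667, 2.666667, -4.000000); divide by 10.666667 → v2 = (1.000000, 0.250000, -0.375000)
Requested entry of v2: 16/64 = 0.25000

0.25000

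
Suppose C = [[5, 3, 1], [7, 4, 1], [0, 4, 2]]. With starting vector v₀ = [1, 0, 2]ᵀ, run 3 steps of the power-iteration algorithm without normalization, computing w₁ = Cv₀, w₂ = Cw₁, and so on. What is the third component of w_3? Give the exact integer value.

444

w1 = Cv₀ = (7, 9, 4)
w2 = Cw1 = (66, 89, 44)
w3 = Cw2 = (641, 862, 444)
The requested component of w3 is 444.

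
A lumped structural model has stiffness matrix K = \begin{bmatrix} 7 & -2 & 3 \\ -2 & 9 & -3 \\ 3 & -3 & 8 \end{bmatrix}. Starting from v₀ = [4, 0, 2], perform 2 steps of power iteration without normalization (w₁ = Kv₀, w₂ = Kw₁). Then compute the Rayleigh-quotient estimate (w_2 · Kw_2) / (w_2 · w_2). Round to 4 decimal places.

13.1628

w1 = Kv₀ = (7·4 + (-2)·0 + 3·2; (-2)·4 + 9·0 + (-3)·2; 3·4 + (-3)·0 + 8·2) = (34, -14, 28)
w2 = Kw1 = (7·34 + (-2)·(-14) + 3·28; (-2)·34 + 9·(-14) + (-3)·28; 3·34 + (-3)·(-14) + 8·28) = (350, -278, 368)
Kw2 = (4110, -4306, 4828)
w2·Kw2 = 350·4110 + (-278)·(-4306) + 368·4828 = 4412272; w2·w2 = 350·350 + (-278)·(-278) + 368·368 = 335208
λ ≈ 4412272/335208 = 13.1628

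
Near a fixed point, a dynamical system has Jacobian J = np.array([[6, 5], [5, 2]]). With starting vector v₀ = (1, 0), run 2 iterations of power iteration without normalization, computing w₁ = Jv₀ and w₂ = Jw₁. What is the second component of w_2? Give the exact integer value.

w1 = Jv₀ = (6·1 + 5·0; 5·1 + 2·0) = (6, 5)
w2 = Jw1 = (6·6 + 5·5; 5·6 + 2·5) = (61, 40)
The requested component of w2 is 40.

40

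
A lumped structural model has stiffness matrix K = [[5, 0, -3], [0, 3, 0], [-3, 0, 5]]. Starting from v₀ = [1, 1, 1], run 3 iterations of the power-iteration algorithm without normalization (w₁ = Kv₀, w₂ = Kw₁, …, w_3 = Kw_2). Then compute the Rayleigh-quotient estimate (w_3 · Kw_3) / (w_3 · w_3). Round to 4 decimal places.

w1 = Kv₀ = (2, 3, 2)
w2 = Kw1 = (4, 9, 4)
w3 = Kw2 = (8, 27, 8)
Kw3 = (16, 81, 16)
w3·Kw3 = 8·16 + 27·81 + 8·16 = 2443; w3·w3 = 8·8 + 27·27 + 8·8 = 857
λ ≈ 2443/857 = 2.8506

λ ≈ 2.8506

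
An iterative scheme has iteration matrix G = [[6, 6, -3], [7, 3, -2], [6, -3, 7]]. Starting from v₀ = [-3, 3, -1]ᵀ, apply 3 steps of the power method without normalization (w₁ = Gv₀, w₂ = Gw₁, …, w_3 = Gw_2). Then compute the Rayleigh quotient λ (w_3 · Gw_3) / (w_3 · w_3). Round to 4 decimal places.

λ ≈ 10.0688

w1 = Gv₀ = (3, -10, -34)
w2 = Gw1 = (60, 59, -190)
w3 = Gw2 = (1284, 977, -1147)
Gw3 = (17007, 14213, -3256)
w3·Gw3 = 1284·17007 + 977·14213 + (-1147)·(-3256) = 39457721; w3·w3 = 1284·1284 + 977·977 + (-1147)·(-1147) = 3918794
λ ≈ 39457721/3918794 = 10.0688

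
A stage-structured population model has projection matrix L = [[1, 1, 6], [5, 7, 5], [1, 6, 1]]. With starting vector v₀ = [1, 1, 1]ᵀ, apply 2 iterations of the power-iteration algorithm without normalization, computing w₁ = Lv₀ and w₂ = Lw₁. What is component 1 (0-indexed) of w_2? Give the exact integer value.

w1 = Lv₀ = (8, 17, 8)
w2 = Lw1 = (73, 199, 118)
The requested component of w2 is 199.

199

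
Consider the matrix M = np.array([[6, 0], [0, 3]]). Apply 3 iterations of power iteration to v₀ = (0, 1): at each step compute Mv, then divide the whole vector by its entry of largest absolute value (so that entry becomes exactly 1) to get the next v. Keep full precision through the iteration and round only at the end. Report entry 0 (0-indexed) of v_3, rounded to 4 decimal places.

Mv0 = (0.00000, 3.00000); divide by 3.00000 → v1 = (0.00000, 1.00000)
Mv1 = (0.00000, 3.00000); divide by 3.00000 → v2 = (0.00000, 1.00000)
Mv2 = (0.00000, 3.00000); divide by 3.00000 → v3 = (0.00000, 1.00000)
Requested entry of v3: 0/27 = 0.0000

0.0000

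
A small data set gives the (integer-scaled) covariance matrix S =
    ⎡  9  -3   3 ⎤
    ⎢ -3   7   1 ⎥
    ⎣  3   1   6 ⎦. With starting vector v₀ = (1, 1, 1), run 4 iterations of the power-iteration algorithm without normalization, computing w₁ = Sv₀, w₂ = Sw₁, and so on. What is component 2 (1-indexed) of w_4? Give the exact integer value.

w1 = Sv₀ = (9·1 + (-3)·1 + 3·1; (-3)·1 + 7·1 + 1·1; 3·1 + 1·1 + 6·1) = (9, 5, 10)
w2 = Sw1 = (9·9 + (-3)·5 + 3·10; (-3)·9 + 7·5 + 1·10; 3·9 + 1·5 + 6·10) = (96, 18, 92)
w3 = Sw2 = (1086, -70, 858)
w4 = Sw3 = (12558, -2890, 8336)
The requested component of w4 is -2890.

-2890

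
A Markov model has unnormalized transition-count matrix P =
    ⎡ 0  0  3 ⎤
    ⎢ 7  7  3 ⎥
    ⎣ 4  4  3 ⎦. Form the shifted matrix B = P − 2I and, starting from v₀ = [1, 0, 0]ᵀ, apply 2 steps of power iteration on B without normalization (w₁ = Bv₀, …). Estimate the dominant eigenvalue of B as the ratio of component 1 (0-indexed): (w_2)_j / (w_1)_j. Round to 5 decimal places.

4.71429

B = P − 2I has rows (-2, 0, 3); (7, 5, 3); (4, 4, 1)
w1 = Bv₀ = (-2, 7, 4)
w2 = Bw1 = (16, 33, 24)
Ratio: 33/7 = 4.71429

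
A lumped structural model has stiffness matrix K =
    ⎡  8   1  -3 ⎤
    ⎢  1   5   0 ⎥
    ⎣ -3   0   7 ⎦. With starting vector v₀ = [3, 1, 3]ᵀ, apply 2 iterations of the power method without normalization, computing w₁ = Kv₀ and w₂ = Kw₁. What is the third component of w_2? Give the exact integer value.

w1 = Kv₀ = (16, 8, 12)
w2 = Kw1 = (100, 56, 36)
The requested component of w2 is 36.

36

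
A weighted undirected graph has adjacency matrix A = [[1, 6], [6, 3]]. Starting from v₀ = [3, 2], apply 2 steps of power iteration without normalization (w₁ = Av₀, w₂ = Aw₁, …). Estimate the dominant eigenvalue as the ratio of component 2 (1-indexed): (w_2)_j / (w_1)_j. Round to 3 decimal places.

6.750

w1 = Av₀ = (1·3 + 6·2; 6·3 + 3·2) = (15, 24)
w2 = Aw1 = (1·15 + 6·24; 6·15 + 3·24) = (159, 162)
Ratio at component: 162 / 24 = 6.750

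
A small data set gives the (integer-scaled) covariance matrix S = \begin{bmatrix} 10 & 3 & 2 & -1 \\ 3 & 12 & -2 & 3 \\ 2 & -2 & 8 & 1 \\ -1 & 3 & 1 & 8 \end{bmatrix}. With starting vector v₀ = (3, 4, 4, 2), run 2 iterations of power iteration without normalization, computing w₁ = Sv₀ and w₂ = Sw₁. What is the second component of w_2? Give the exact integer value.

827

w1 = Sv₀ = (48, 55, 32, 29)
w2 = Sw1 = (680, 827, 271, 381)
The requested component of w2 is 827.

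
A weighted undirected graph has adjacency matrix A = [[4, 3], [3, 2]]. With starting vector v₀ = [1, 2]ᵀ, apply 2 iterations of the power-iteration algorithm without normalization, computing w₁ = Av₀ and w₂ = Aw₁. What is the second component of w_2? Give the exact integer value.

44

w1 = Av₀ = (4·1 + 3·2; 3·1 + 2·2) = (10, 7)
w2 = Aw1 = (4·10 + 3·7; 3·10 + 2·7) = (61, 44)
The requested component of w2 is 44.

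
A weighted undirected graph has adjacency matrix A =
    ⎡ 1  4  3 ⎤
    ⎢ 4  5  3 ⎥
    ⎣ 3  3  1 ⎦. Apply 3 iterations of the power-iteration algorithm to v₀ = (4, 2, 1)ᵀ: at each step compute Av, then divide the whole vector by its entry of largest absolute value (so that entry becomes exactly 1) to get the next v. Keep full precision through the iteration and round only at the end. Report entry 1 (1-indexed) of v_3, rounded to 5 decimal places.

Av0 = (15.000000, 29.000000, 19.000000); divide by 29.000000 → v1 = (0.517241, 1.000000, 0.655172)
Av1 = (6.482759, 9.034483, 5.206897); divide by 9.034483 → v2 = (0.717557, 1.000000, 0.576336)
Av2 = (6.446565, 9.599237, 5.729008); divide by 9.599237 → v3 = (0.671571, 1.000000, 0.596819)
Requested entry of v3: 1689/2515 = 0.67157

0.67157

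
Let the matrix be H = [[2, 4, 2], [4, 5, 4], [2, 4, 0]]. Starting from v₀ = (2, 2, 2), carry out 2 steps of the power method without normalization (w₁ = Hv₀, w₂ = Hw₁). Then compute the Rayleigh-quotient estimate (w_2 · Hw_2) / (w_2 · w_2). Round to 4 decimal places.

9.7810

w1 = Hv₀ = (2·2 + 4·2 + 2·2; 4·2 + 5·2 + 4·2; 2·2 + 4·2 + 0·2) = (16, 26, 12)
w2 = Hw1 = (2·16 + 4·26 + 2·12; 4·16 + 5·26 + 4·12; 2·16 + 4·26 + 0·12) = (160, 242, 136)
Hw2 = (1560, 2394, 1288)
w2·Hw2 = 160·1560 + 242·2394 + 136·1288 = 1004116; w2·w2 = 160·160 + 242·242 + 136·136 = 102660
λ ≈ 1004116/102660 = 9.7810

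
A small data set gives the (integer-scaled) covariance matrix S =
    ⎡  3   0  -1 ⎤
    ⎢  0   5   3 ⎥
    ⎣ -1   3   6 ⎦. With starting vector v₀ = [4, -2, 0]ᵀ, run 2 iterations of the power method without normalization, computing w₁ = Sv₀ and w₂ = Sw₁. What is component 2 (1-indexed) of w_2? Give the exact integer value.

-80

w1 = Sv₀ = (3·4 + 0·(-2) + (-1)·0; 0·4 + 5·(-2) + 3·0; (-1)·4 + 3·(-2) + 6·0) = (12, -10, -10)
w2 = Sw1 = (3·12 + 0·(-10) + (-1)·(-10); 0·12 + 5·(-10) + 3·(-10); (-1)·12 + 3·(-10) + 6·(-10)) = (46, -80, -102)
The requested component of w2 is -80.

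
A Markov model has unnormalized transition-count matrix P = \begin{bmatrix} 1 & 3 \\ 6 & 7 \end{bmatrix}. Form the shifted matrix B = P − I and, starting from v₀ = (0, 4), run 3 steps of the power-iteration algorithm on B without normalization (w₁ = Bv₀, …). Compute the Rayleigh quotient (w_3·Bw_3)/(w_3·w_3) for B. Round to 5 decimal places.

μ ≈ 8.21918

B = P − I has rows (0, 3); (6, 6)
w1 = Bv₀ = (0·0 + 3·4; 6·0 + 6·4) = (12, 24)
w2 = Bw1 = (0·12 + 3·24; 6·12 + 6·24) = (72, 216)
w3 = Bw2 = (648, 1728)
Bw3 = (5184, 14256)
w3·Bw3 = 27993600; w3·w3 = 3405888; μ ≈ 27993600/3405888 = 8.21918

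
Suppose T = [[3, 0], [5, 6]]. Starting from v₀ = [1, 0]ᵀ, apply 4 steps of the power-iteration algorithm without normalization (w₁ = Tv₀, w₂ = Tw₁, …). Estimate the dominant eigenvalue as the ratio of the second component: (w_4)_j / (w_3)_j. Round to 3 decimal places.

w1 = Tv₀ = (3·1 + 0·0; 5·1 + 6·0) = (3, 5)
w2 = Tw1 = (3·3 + 0·5; 5·3 + 6·5) = (9, 45)
w3 = Tw2 = (27, 315)
w4 = Tw3 = (81, 2025)
Ratio at component: 2025 / 315 = 6.429

λ ≈ 6.429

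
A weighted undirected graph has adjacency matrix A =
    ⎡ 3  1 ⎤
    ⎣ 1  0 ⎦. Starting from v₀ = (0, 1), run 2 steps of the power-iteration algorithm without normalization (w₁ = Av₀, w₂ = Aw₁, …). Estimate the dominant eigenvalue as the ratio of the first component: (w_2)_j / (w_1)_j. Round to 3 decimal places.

w1 = Av₀ = (3·0 + 1·1; 1·0 + 0·1) = (1, 0)
w2 = Aw1 = (3·1 + 1·0; 1·1 + 0·0) = (3, 1)
Ratio at component: 3 / 1 = 3.000

3.000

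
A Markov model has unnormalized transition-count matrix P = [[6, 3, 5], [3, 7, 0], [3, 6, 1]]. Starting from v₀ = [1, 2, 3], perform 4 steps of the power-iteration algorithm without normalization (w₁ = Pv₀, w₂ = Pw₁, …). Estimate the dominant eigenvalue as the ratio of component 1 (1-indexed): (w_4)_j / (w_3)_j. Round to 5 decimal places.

λ ≈ 11.39790

w1 = Pv₀ = (27, 17, 18)
w2 = Pw1 = (303, 200, 201)
w3 = Pw2 = (3423, 2309, 2310)
w4 = Pw3 = (39015, 26432, 26433)
Ratio at component: 39015 / 3423 = 11.39790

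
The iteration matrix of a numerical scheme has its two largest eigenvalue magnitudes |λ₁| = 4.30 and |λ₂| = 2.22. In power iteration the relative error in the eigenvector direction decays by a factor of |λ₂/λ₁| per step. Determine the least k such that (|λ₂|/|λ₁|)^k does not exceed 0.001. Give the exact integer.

|λ₂/λ₁| = 2.22/4.30 = 0.51628
Need k ≥ ln(0.001) / ln(0.51628) = -6.9078 / -0.6611 ≈ 10.449
Smallest integer k satisfying the bound: 11

11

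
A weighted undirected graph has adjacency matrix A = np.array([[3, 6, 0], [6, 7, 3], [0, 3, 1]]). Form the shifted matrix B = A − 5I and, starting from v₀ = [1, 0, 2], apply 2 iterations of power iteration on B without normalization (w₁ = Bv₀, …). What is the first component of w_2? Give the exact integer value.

B = A − 5I has rows (-2, 6, 0); (6, 2, 3); (0, 3, -4)
w1 = Bv₀ = ((-2)·1 + 6·0 + 0·2; 6·1 + 2·0 + 3·2; 0·1 + 3·0 + (-4)·2) = (-2, 12, -8)
w2 = Bw1 = ((-2)·(-2) + 6·12 + 0·(-8); 6·(-2) + 2·12 + 3·(-8); 0·(-2) + 3·12 + (-4)·(-8)) = (76, -12, 68)
Requested component of w2: 76

76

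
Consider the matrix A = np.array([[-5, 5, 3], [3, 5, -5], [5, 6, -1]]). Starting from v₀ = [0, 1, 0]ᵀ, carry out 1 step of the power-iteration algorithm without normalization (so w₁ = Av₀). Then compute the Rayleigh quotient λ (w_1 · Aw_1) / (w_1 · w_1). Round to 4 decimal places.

w1 = Av₀ = (5, 5, 6)
Aw1 = (18, 10, 49)
w1·Aw1 = 5·18 + 5·10 + 6·49 = 434; w1·w1 = 5·5 + 5·5 + 6·6 = 86
λ ≈ 434/86 = 5.0465

5.0465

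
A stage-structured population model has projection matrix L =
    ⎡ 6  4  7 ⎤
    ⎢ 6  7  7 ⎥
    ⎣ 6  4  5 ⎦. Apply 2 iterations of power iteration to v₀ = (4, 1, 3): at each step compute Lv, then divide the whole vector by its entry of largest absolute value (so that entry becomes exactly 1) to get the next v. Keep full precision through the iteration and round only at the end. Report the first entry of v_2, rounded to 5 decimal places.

Lv0 = (49.000000, 52.000000, 43.000000); divide by 52.000000 → v1 = (0.942308, 1.000000, 0.826923)
Lv1 = (15.442308, 18.442308, 13.788462); divide by 18.442308 → v2 = (0.837331, 1.000000, 0.747654)
Requested entry of v2: 803/959 = 0.83733

0.83733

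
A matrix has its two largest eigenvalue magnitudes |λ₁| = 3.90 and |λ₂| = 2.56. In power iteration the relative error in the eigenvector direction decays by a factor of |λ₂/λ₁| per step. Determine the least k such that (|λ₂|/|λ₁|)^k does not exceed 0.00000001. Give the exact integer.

44

|λ₂/λ₁| = 2.56/3.90 = 0.65641
Need k ≥ ln(0.00000001) / ln(0.65641) = -18.4207 / -0.4210 ≈ 43.758
Smallest integer k satisfying the bound: 44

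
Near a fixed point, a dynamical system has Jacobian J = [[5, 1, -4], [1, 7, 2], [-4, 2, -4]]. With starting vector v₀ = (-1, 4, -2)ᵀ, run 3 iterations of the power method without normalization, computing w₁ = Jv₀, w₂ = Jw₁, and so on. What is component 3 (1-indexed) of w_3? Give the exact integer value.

w1 = Jv₀ = (5·(-1) + 1·4 + (-4)·(-2); 1·(-1) + 7·4 + 2·(-2); (-4)·(-1) + 2·4 + (-4)·(-2)) = (7, 23, 20)
w2 = Jw1 = (5·7 + 1·23 + (-4)·20; 1·7 + 7·23 + 2·20; (-4)·7 + 2·23 + (-4)·20) = (-22, 208, -62)
w3 = Jw2 = (346, 1310, 752)
The requested component of w3 is 752.

752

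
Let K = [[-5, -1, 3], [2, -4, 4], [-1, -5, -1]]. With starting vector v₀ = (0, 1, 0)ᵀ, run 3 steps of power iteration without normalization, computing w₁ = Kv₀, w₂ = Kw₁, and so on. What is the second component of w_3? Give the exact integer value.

w1 = Kv₀ = ((-5)·0 + (-1)·1 + 3·0; 2·0 + (-4)·1 + 4·0; (-1)·0 + (-5)·1 + (-1)·0) = (-1, -4, -5)
w2 = Kw1 = ((-5)·(-1) + (-1)·(-4) + 3·(-5); 2·(-1) + (-4)·(-4) + 4·(-5); (-1)·(-1) + (-5)·(-4) + (-1)·(-5)) = (-6, -6, 26)
w3 = Kw2 = (114, 116, 10)
The requested component of w3 is 116.

116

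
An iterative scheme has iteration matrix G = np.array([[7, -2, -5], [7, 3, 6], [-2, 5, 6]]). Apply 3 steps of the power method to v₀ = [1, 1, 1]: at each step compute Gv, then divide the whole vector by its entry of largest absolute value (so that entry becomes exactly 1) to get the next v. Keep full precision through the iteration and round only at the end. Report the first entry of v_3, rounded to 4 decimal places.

-0.9625

Gv0 = (0.00000, 16.00000, 9.00000); divide by 16.00000 → v1 = (0.00000, 1.00000, 0.56250)
Gv1 = (-4.81250, 6.37500, 8.37500); divide by 8.37500 → v2 = (-0.57463, 0.76119, 1.00000)
Gv2 = (-10.54478, 4.26119, 10.95522); divide by 10.95522 → v3 = (-0.96253, 0.38896, 1.00000)
Requested entry of v3: -1413/1468 = -0.9625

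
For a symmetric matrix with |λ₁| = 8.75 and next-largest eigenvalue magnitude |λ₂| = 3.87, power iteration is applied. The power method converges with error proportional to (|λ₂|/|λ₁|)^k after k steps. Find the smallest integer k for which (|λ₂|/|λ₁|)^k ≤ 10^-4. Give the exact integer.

12

|λ₂/λ₁| = 3.87/8.75 = 0.44229
Need k ≥ ln(10^-4) / ln(0.44229) = -9.2103 / -0.8158 ≈ 11.290
Smallest integer k satisfying the bound: 12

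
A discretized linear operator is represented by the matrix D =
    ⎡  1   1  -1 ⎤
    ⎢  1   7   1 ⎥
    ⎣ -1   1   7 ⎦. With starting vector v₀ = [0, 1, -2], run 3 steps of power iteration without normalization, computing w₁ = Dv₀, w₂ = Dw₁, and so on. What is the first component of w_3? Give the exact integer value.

w1 = Dv₀ = (3, 5, -13)
w2 = Dw1 = (21, 25, -89)
w3 = Dw2 = (135, 107, -619)
The requested component of w3 is 135.

135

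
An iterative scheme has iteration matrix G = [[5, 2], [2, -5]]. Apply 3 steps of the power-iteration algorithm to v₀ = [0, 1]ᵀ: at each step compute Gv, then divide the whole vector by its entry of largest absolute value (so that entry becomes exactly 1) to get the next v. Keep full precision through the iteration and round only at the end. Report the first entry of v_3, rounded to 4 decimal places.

-0.4000

Gv0 = (2.00000, -5.00000); divide by -5.00000 → v1 = (-0.40000, 1.00000)
Gv1 = (0.00000, -5.80000); divide by -5.80000 → v2 = (0.00000, 1.00000)
Gv2 = (2.00000, -5.00000); divide by -5.00000 → v3 = (-0.40000, 1.00000)
Requested entry of v3: 58/-145 = -0.4000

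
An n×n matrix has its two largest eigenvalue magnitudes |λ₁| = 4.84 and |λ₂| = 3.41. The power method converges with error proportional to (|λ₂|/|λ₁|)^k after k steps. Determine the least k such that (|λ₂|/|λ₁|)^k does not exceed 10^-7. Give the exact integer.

|λ₂/λ₁| = 3.41/4.84 = 0.70455
Need k ≥ ln(10^-7) / ln(0.70455) = -16.1181 / -0.3502 ≈ 46.025
Smallest integer k satisfying the bound: 47

47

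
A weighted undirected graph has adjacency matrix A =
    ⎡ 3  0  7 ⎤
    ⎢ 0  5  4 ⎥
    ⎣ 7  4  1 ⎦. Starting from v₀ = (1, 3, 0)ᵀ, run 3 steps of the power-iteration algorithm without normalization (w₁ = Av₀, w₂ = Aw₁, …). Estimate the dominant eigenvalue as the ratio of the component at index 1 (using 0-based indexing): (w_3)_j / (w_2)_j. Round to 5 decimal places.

w1 = Av₀ = (3·1 + 0·3 + 7·0; 0·1 + 5·3 + 4·0; 7·1 + 4·3 + 1·0) = (3, 15, 19)
w2 = Aw1 = (3·3 + 0·15 + 7·19; 0·3 + 5·15 + 4·19; 7·3 + 4·15 + 1·19) = (142, 151, 100)
w3 = Aw2 = (1126, 1155, 1698)
Ratio at component: 1155 / 151 = 7.64901

7.64901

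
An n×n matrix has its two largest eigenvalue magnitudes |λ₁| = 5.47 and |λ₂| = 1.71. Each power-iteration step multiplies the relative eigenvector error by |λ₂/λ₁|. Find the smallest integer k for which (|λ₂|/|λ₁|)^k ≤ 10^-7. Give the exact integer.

|λ₂/λ₁| = 1.71/5.47 = 0.31261
Need k ≥ ln(10^-7) / ln(0.31261) = -16.1181 / -1.1628 ≈ 13.862
Smallest integer k satisfying the bound: 14

14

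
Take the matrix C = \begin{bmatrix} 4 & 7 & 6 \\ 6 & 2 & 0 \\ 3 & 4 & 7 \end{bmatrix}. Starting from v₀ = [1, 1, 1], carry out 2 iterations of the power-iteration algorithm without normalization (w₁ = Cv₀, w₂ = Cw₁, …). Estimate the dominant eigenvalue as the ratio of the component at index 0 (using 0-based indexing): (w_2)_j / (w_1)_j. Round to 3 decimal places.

w1 = Cv₀ = (4·1 + 7·1 + 6·1; 6·1 + 2·1 + 0·1; 3·1 + 4·1 + 7·1) = (17, 8, 14)
w2 = Cw1 = (4·17 + 7·8 + 6·14; 6·17 + 2·8 + 0·14; 3·17 + 4·8 + 7·14) = (208, 118, 181)
Ratio at component: 208 / 17 = 12.235

λ ≈ 12.235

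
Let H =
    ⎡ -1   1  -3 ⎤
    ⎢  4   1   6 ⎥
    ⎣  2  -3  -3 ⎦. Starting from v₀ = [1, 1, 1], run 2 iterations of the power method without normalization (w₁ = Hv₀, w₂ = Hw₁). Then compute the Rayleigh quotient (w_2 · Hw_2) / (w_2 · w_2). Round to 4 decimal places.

λ ≈ -1.3601

w1 = Hv₀ = ((-1)·1 + 1·1 + (-3)·1; 4·1 + 1·1 + 6·1; 2·1 + (-3)·1 + (-3)·1) = (-3, 11, -4)
w2 = Hw1 = ((-1)·(-3) + 1·11 + (-3)·(-4); 4·(-3) + 1·11 + 6·(-4); 2·(-3) + (-3)·11 + (-3)·(-4)) = (26, -25, -27)
Hw2 = (30, -83, 208)
w2·Hw2 = 26·30 + (-25)·(-83) + (-27)·208 = -2761; w2·w2 = 26·26 + (-25)·(-25) + (-27)·(-27) = 2030
λ ≈ -2761/2030 = -1.3601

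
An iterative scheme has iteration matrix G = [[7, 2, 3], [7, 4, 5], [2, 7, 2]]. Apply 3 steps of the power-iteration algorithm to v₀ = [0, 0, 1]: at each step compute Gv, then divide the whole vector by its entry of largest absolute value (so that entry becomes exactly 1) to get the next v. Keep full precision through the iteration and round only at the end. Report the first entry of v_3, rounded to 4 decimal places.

0.7209

Gv0 = (3.00000, 5.00000, 2.00000); divide by 5.00000 → v1 = (0.60000, 1.00000, 0.40000)
Gv1 = (7.40000, 10.20000, 9.00000); divide by 10.20000 → v2 = (0.72549, 1.00000, 0.88235)
Gv2 = (9.72549, 13.49020, 10.21569); divide by 13.49020 → v3 = (0.72093, 1.00000, 0.75727)
Requested entry of v3: 496/688 = 0.7209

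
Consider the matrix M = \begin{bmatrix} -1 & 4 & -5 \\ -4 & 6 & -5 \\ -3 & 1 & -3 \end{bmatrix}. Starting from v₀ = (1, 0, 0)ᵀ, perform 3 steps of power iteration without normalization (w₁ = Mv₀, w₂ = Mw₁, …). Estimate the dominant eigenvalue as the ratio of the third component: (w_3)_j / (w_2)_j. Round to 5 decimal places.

w1 = Mv₀ = ((-1)·1 + 4·0 + (-5)·0; (-4)·1 + 6·0 + (-5)·0; (-3)·1 + 1·0 + (-3)·0) = (-1, -4, -3)
w2 = Mw1 = ((-1)·(-1) + 4·(-4) + (-5)·(-3); (-4)·(-1) + 6·(-4) + (-5)·(-3); (-3)·(-1) + 1·(-4) + (-3)·(-3)) = (0, -5, 8)
w3 = Mw2 = (-60, -70, -29)
Ratio at component: -29 / 8 = -3.62500

-3.62500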